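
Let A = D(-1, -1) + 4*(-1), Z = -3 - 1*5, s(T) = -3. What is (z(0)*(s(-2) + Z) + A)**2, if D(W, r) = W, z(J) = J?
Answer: 25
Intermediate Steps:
Z = -8 (Z = -3 - 5 = -8)
A = -5 (A = -1 + 4*(-1) = -1 - 4 = -5)
(z(0)*(s(-2) + Z) + A)**2 = (0*(-3 - 8) - 5)**2 = (0*(-11) - 5)**2 = (0 - 5)**2 = (-5)**2 = 25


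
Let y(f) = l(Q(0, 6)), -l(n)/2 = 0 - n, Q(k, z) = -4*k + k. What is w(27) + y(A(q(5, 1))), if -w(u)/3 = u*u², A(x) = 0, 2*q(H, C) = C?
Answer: -59049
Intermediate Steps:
q(H, C) = C/2
Q(k, z) = -3*k
w(u) = -3*u³ (w(u) = -3*u*u² = -3*u³)
l(n) = 2*n (l(n) = -2*(0 - n) = -(-2)*n = 2*n)
y(f) = 0 (y(f) = 2*(-3*0) = 2*0 = 0)
w(27) + y(A(q(5, 1))) = -3*27³ + 0 = -3*19683 + 0 = -59049 + 0 = -59049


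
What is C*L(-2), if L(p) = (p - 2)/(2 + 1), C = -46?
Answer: 184/3 ≈ 61.333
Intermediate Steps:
L(p) = -2/3 + p/3 (L(p) = (-2 + p)/3 = (-2 + p)*(1/3) = -2/3 + p/3)
C*L(-2) = -46*(-2/3 + (1/3)*(-2)) = -46*(-2/3 - 2/3) = -46*(-4/3) = 184/3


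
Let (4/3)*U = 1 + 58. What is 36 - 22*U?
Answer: -1875/2 ≈ -937.50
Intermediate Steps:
U = 177/4 (U = 3*(1 + 58)/4 = (¾)*59 = 177/4 ≈ 44.250)
36 - 22*U = 36 - 22*177/4 = 36 - 1947/2 = -1875/2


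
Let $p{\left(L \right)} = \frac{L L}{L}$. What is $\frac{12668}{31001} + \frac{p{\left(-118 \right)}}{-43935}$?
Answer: $\frac{19318162}{46966515} \approx 0.41132$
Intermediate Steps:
$p{\left(L \right)} = L$ ($p{\left(L \right)} = \frac{L^{2}}{L} = L$)
$\frac{12668}{31001} + \frac{p{\left(-118 \right)}}{-43935} = \frac{12668}{31001} - \frac{118}{-43935} = 12668 \cdot \frac{1}{31001} - - \frac{118}{43935} = \frac{12668}{31001} + \frac{118}{43935} = \frac{19318162}{46966515}$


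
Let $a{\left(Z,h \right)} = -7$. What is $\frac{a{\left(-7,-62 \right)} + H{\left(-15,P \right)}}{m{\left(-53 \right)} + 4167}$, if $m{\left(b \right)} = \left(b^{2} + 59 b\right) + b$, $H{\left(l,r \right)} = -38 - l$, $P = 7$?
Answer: $- \frac{15}{1898} \approx -0.0079031$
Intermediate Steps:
$m{\left(b \right)} = b^{2} + 60 b$
$\frac{a{\left(-7,-62 \right)} + H{\left(-15,P \right)}}{m{\left(-53 \right)} + 4167} = \frac{-7 - 23}{- 53 \left(60 - 53\right) + 4167} = \frac{-7 + \left(-38 + 15\right)}{\left(-53\right) 7 + 4167} = \frac{-7 - 23}{-371 + 4167} = - \frac{30}{3796} = \left(-30\right) \frac{1}{3796} = - \frac{15}{1898}$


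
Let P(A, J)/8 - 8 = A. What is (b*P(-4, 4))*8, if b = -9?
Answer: -2304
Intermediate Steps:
P(A, J) = 64 + 8*A
(b*P(-4, 4))*8 = -9*(64 + 8*(-4))*8 = -9*(64 - 32)*8 = -9*32*8 = -288*8 = -2304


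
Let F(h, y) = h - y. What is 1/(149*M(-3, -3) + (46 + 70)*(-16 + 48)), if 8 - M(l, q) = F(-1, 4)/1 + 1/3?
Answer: 3/16798 ≈ 0.00017859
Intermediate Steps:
M(l, q) = 38/3 (M(l, q) = 8 - ((-1 - 1*4)/1 + 1/3) = 8 - ((-1 - 4)*1 + 1*(⅓)) = 8 - (-5*1 + ⅓) = 8 - (-5 + ⅓) = 8 - 1*(-14/3) = 8 + 14/3 = 38/3)
1/(149*M(-3, -3) + (46 + 70)*(-16 + 48)) = 1/(149*(38/3) + (46 + 70)*(-16 + 48)) = 1/(5662/3 + 116*32) = 1/(5662/3 + 3712) = 1/(16798/3) = 3/16798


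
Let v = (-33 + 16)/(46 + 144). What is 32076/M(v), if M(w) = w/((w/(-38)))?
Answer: -16038/19 ≈ -844.11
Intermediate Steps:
v = -17/190 ≈ -0.089474
M(w) = -38 (M(w) = w/((w*(-1/38))) = w/((-w/38)) = w*(-38/w) = -38)
32076/M(v) = 32076/(-38) = 32076*(-1/38) = -16038/19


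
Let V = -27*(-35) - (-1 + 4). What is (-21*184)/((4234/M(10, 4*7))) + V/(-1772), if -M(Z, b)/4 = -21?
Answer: -144784275/1875662 ≈ -77.191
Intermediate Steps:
M(Z, b) = 84 (M(Z, b) = -4*(-21) = 84)
V = 942 (V = 945 - 1*3 = 945 - 3 = 942)
(-21*184)/((4234/M(10, 4*7))) + V/(-1772) = (-21*184)/((4234/84)) + 942/(-1772) = -3864/(4234*(1/84)) + 942*(-1/1772) = -3864/2117/42 - 471/886 = -3864*42/2117 - 471/886 = -162288/2117 - 471/886 = -144784275/1875662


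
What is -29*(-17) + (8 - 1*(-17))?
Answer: 518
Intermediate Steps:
-29*(-17) + (8 - 1*(-17)) = 493 + (8 + 17) = 493 + 25 = 518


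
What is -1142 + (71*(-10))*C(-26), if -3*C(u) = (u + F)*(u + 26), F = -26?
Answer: -1142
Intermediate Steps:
C(u) = -(-26 + u)*(26 + u)/3 (C(u) = -(u - 26)*(u + 26)/3 = -(-26 + u)*(26 + u)/3)
-1142 + (71*(-10))*C(-26) = -1142 + (71*(-10))*(676/3 - 1/3*(-26)**2) = -1142 - 710*(676/3 - 1/3*676) = -1142 - 710*(676/3 - 676/3) = -1142 - 710*0 = -1142 + 0 = -1142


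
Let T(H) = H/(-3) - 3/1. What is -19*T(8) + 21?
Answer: 386/3 ≈ 128.67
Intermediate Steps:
T(H) = -3 - H/3 (T(H) = H*(-⅓) - 3*1 = -H/3 - 3 = -3 - H/3)
-19*T(8) + 21 = -19*(-3 - ⅓*8) + 21 = -19*(-3 - 8/3) + 21 = -19*(-17/3) + 21 = 323/3 + 21 = 386/3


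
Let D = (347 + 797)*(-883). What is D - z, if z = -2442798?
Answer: 1432646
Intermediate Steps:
D = -1010152 (D = 1144*(-883) = -1010152)
D - z = -1010152 - 1*(-2442798) = -1010152 + 2442798 = 1432646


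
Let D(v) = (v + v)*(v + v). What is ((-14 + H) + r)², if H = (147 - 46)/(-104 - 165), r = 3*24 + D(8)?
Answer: 7117453225/72361 ≈ 98360.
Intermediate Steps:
D(v) = 4*v² (D(v) = (2*v)*(2*v) = 4*v²)
r = 328 (r = 3*24 + 4*8² = 72 + 4*64 = 72 + 256 = 328)
H = -101/269 (H = 101/(-269) = 101*(-1/269) = -101/269 ≈ -0.37546)
((-14 + H) + r)² = ((-14 - 101/269) + 328)² = (-3867/269 + 328)² = (84365/269)² = 7117453225/72361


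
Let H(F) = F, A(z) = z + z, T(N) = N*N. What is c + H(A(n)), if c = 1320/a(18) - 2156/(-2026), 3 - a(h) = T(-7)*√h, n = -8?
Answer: -73084850/4863413 - 21560*√2/4801 ≈ -21.378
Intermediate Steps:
T(N) = N²
a(h) = 3 - 49*√h (a(h) = 3 - (-7)²*√h = 3 - 49*√h)
A(z) = 2*z
c = 1078/1013 + 1320/(3 - 147*√2) (c = 1320/(3 - 147*√2) - 2156/(-2026) = 1320/(3 - 147*√2) - 2156*(-1/2026) = 1320/(3 - 147*√2) + 1078/1013 = 1078/1013 + 1320/(3 - 147*√2) ≈ -5.3783)
c + H(A(n)) = (4729758/4863413 - 21560*√2/4801) + 2*(-8) = (4729758/4863413 - 21560*√2/4801) - 16 = -73084850/4863413 - 21560*√2/4801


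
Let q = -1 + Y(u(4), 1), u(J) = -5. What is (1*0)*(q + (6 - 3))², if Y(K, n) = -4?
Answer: 0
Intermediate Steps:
q = -5 (q = -1 - 4 = -5)
(1*0)*(q + (6 - 3))² = (1*0)*(-5 + (6 - 3))² = 0*(-5 + 3)² = 0*(-2)² = 0*4 = 0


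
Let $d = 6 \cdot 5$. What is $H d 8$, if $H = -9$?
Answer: $-2160$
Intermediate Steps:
$d = 30$
$H d 8 = \left(-9\right) 30 \cdot 8 = \left(-270\right) 8 = -2160$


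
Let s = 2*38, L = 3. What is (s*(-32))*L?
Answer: -7296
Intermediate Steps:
s = 76
(s*(-32))*L = (76*(-32))*3 = -2432*3 = -7296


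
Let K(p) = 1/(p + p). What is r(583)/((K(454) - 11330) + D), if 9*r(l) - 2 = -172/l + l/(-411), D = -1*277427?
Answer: -12465932/113084022862107 ≈ -1.1024e-7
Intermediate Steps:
D = -277427
K(p) = 1/(2*p)
r(l) = 2/9 - 172/(9*l) - l/3699 (r(l) = 2/9 + (-172/l + l/(-411))/9 = 2/9 + (-172/l + l*(-1/411))/9 = 2/9 + (-172/l - l/411)/9 = 2/9 + (-172/(9*l) - l/3699) = 2/9 - 172/(9*l) - l/3699)
r(583)/((K(454) - 11330) + D) = ((1/3699)*(-70692 - 1*583*(-822 + 583))/583)/(((½)/454 - 11330) - 277427) = ((1/3699)*(1/583)*(-70692 - 1*583*(-239)))/(((½)*(1/454) - 11330) - 277427) = ((1/3699)*(1/583)*(-70692 + 139337))/((1/908 - 11330) - 277427) = ((1/3699)*(1/583)*68645)/(-10287639/908 - 277427) = 68645/(2156517*(-262191355/908)) = (68645/2156517)*(-908/262191355) = -12465932/113084022862107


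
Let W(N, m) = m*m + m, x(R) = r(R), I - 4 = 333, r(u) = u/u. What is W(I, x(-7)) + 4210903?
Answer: 4210905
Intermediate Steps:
r(u) = 1
I = 337 (I = 4 + 333 = 337)
x(R) = 1
W(N, m) = m + m**2 (W(N, m) = m**2 + m = m + m**2)
W(I, x(-7)) + 4210903 = 1*(1 + 1) + 4210903 = 1*2 + 4210903 = 2 + 4210903 = 4210905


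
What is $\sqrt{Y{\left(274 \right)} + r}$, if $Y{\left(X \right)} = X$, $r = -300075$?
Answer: $i \sqrt{299801} \approx 547.54 i$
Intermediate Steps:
$\sqrt{Y{\left(274 \right)} + r} = \sqrt{274 - 300075} = \sqrt{-299801} = i \sqrt{299801}$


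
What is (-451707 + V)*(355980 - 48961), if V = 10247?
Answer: -135536607740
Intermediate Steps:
(-451707 + V)*(355980 - 48961) = (-451707 + 10247)*(355980 - 48961) = -441460*307019 = -135536607740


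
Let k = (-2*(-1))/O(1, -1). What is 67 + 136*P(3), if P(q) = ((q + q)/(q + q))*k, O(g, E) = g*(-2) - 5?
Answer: 197/7 ≈ 28.143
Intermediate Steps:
O(g, E) = -5 - 2*g (O(g, E) = -2*g - 5 = -5 - 2*g)
k = -2/7 (k = (-2*(-1))/(-5 - 2*1) = 2/(-5 - 2) = 2/(-7) = 2*(-1/7) = -2/7 ≈ -0.28571)
P(q) = -2/7 (P(q) = ((q + q)/(q + q))*(-2/7) = ((2*q)/((2*q)))*(-2/7) = ((2*q)*(1/(2*q)))*(-2/7) = 1*(-2/7) = -2/7)
67 + 136*P(3) = 67 + 136*(-2/7) = 67 - 272/7 = 197/7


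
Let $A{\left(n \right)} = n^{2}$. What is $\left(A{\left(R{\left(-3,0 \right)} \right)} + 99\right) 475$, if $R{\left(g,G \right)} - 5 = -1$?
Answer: $54625$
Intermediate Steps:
$R{\left(g,G \right)} = 4$ ($R{\left(g,G \right)} = 5 - 1 = 4$)
$\left(A{\left(R{\left(-3,0 \right)} \right)} + 99\right) 475 = \left(4^{2} + 99\right) 475 = \left(16 + 99\right) 475 = 115 \cdot 475 = 54625$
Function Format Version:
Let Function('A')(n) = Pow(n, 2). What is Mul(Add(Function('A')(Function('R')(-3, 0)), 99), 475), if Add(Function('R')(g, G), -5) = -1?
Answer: 54625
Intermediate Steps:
Function('R')(g, G) = 4 (Function('R')(g, G) = Add(5, -1) = 4)
Mul(Add(Function('A')(Function('R')(-3, 0)), 99), 475) = Mul(Add(Pow(4, 2), 99), 475) = Mul(Add(16, 99), 475) = Mul(115, 475) = 54625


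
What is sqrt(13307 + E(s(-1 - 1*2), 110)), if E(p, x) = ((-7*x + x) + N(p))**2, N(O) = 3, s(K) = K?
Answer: 2*sqrt(111239) ≈ 667.05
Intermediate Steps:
E(p, x) = (3 - 6*x)**2 (E(p, x) = ((-7*x + x) + 3)**2 = (-6*x + 3)**2 = (3 - 6*x)**2)
sqrt(13307 + E(s(-1 - 1*2), 110)) = sqrt(13307 + 9*(-1 + 2*110)**2) = sqrt(13307 + 9*(-1 + 220)**2) = sqrt(13307 + 9*219**2) = sqrt(13307 + 9*47961) = sqrt(13307 + 431649) = sqrt(444956) = 2*sqrt(111239)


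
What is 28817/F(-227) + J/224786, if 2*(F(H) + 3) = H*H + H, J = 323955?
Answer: 7393228001/2882655664 ≈ 2.5647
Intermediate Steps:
F(H) = -3 + H/2 + H²/2 (F(H) = -3 + (H*H + H)/2 = -3 + (H² + H)/2 = -3 + (H + H²)/2 = -3 + (H/2 + H²/2) = -3 + H/2 + H²/2)
28817/F(-227) + J/224786 = 28817/(-3 + (½)*(-227) + (½)*(-227)²) + 323955/224786 = 28817/(-3 - 227/2 + (½)*51529) + 323955*(1/224786) = 28817/(-3 - 227/2 + 51529/2) + 323955/224786 = 28817/25648 + 323955/224786 = 7393228001/2882655664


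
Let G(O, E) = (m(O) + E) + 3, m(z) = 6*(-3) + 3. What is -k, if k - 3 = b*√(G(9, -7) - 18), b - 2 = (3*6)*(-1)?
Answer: -3 + 16*I*√37 ≈ -3.0 + 97.324*I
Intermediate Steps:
m(z) = -15 (m(z) = -18 + 3 = -15)
G(O, E) = -12 + E (G(O, E) = (-15 + E) + 3 = -12 + E)
b = -16 (b = 2 + (3*6)*(-1) = 2 + 18*(-1) = 2 - 18 = -16)
k = 3 - 16*I*√37 (k = 3 - 16*√((-12 - 7) - 18) = 3 - 16*√(-19 - 18) = 3 - 16*I*√37 ≈ 3.0 - 97.324*I)
-k = -(3 - 16*I*√37) = -3 + 16*I*√37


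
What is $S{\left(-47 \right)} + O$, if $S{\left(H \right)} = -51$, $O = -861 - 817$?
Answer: $-1729$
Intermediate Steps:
$O = -1678$ ($O = -861 - 817 = -1678$)
$S{\left(-47 \right)} + O = -51 - 1678 = -1729$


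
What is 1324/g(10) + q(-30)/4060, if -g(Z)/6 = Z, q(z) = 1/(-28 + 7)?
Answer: -125427/5684 ≈ -22.067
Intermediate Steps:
q(z) = -1/21 (q(z) = 1/(-21) = -1/21)
g(Z) = -6*Z
1324/g(10) + q(-30)/4060 = 1324/((-6*10)) - 1/21/4060 = 1324/(-60) - 1/21*1/4060 = 1324*(-1/60) - 1/85260 = -331/15 - 1/85260 = -125427/5684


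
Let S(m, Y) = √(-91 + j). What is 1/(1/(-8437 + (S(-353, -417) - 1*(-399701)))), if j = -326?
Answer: 391264 + I*√417 ≈ 3.9126e+5 + 20.421*I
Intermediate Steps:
S(m, Y) = I*√417 (S(m, Y) = √(-91 - 326) = √(-417) = I*√417)
1/(1/(-8437 + (S(-353, -417) - 1*(-399701)))) = 1/(1/(-8437 + (I*√417 - 1*(-399701)))) = 1/(1/(-8437 + (I*√417 + 399701))) = 1/(1/(-8437 + (399701 + I*√417))) = 1/(1/(391264 + I*√417)) = 391264 + I*√417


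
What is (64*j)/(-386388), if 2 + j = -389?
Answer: 6256/96597 ≈ 0.064764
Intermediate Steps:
j = -391 (j = -2 - 389 = -391)
(64*j)/(-386388) = (64*(-391))/(-386388) = -25024*(-1/386388) = 6256/96597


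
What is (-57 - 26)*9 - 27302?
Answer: -28049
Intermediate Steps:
(-57 - 26)*9 - 27302 = -83*9 - 27302 = -747 - 27302 = -28049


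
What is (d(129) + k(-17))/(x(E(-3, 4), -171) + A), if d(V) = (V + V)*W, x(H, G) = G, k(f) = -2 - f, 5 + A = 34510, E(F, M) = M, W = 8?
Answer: 2079/34334 ≈ 0.060552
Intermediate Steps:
A = 34505 (A = -5 + 34510 = 34505)
d(V) = 16*V (d(V) = (V + V)*8 = (2*V)*8 = 16*V)
(d(129) + k(-17))/(x(E(-3, 4), -171) + A) = (16*129 + (-2 - 1*(-17)))/(-171 + 34505) = (2064 + (-2 + 17))/34334 = (2064 + 15)*(1/34334) = 2079*(1/34334) = 2079/34334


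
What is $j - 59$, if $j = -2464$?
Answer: $-2523$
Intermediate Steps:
$j - 59 = -2464 - 59 = -2523$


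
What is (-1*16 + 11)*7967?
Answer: -39835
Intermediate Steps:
(-1*16 + 11)*7967 = (-16 + 11)*7967 = -5*7967 = -39835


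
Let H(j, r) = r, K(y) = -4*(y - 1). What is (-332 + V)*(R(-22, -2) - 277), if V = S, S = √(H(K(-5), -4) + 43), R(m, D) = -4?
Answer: 93292 - 281*√39 ≈ 91537.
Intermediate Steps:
K(y) = 4 - 4*y (K(y) = -4*(-1 + y) = 4 - 4*y)
S = √39 (S = √(-4 + 43) = √39 ≈ 6.2450)
V = √39 ≈ 6.2450
(-332 + V)*(R(-22, -2) - 277) = (-332 + √39)*(-4 - 277) = (-332 + √39)*(-281) = 93292 - 281*√39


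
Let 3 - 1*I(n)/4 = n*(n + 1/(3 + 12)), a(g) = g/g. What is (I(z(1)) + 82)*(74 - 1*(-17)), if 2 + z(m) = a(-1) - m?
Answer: 107198/15 ≈ 7146.5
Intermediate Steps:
a(g) = 1
z(m) = -1 - m (z(m) = -2 + (1 - m) = -1 - m)
I(n) = 12 - 4*n*(1/15 + n) (I(n) = 12 - 4*n*(n + 1/(3 + 12)) = 12 - 4*n*(n + 1/15) = 12 - 4*n*(1/15 + n))
(I(z(1)) + 82)*(74 - 1*(-17)) = ((12 - 4*(-1 - 1*1)**2 - 4*(-1 - 1*1)/15) + 82)*(74 - 1*(-17)) = ((12 - 4*(-1 - 1)**2 - 4*(-1 - 1)/15) + 82)*(74 + 17) = ((12 - 4*(-2)**2 - 4/15*(-2)) + 82)*91 = ((12 - 4*4 + 8/15) + 82)*91 = ((12 - 16 + 8/15) + 82)*91 = (-52/15 + 82)*91 = (1178/15)*91 = 107198/15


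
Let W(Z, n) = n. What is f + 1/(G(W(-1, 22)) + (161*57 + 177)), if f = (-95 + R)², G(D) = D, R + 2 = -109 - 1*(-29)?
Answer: 293740705/9376 ≈ 31329.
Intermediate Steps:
R = -82 (R = -2 + (-109 - 1*(-29)) = -2 + (-109 + 29) = -2 - 80 = -82)
f = 31329 (f = (-95 - 82)² = (-177)² = 31329)
f + 1/(G(W(-1, 22)) + (161*57 + 177)) = 31329 + 1/(22 + (161*57 + 177)) = 31329 + 1/(22 + (9177 + 177)) = 31329 + 1/(22 + 9354) = 31329 + 1/9376 = 293740705/9376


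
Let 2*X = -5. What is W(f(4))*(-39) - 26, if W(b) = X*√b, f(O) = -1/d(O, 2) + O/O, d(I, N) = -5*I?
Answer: -26 + 39*√105/4 ≈ 73.908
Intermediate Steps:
X = -5/2 (X = (½)*(-5) = -5/2 ≈ -2.5000)
f(O) = 1 + 1/(5*O) (f(O) = -1/((-5*O)) + O/O = -(-1)/(5*O) + 1 = 1/(5*O) + 1 = 1 + 1/(5*O))
W(b) = -5*√b/2
W(f(4))*(-39) - 26 = -5*√(⅕ + 4)/2/2*(-39) - 26 = -5*√105/10/2*(-39) - 26 = -√105/4*(-39) - 26 = 39*√105/4 - 26 = -26 + 39*√105/4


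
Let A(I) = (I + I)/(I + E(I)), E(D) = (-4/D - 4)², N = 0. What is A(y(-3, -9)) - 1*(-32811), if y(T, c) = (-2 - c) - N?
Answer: 44853323/1367 ≈ 32812.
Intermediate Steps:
E(D) = (-4 - 4/D)²
y(T, c) = -2 - c (y(T, c) = (-2 - c) - 1*0 = (-2 - c) + 0 = -2 - c)
A(I) = 2*I/(I + 16*(1 + I)²/I²) (A(I) = (I + I)/(I + 16*(1 + I)²/I²) = (2*I)/(I + 16*(1 + I)²/I²) = 2*I/(I + 16*(1 + I)²/I²))
A(y(-3, -9)) - 1*(-32811) = 2*(-2 - 1*(-9))³/((-2 - 1*(-9))³ + 16*(1 + (-2 - 1*(-9)))²) - 1*(-32811) = 2*(-2 + 9)³/((-2 + 9)³ + 16*(1 + (-2 + 9))²) + 32811 = 2*7³/(7³ + 16*(1 + 7)²) + 32811 = 2*343/(343 + 16*8²) + 32811 = 2*343/(343 + 16*64) + 32811 = 2*343/(343 + 1024) + 32811 = 2*343/1367 + 32811 = 2*343*(1/1367) + 32811 = 686/1367 + 32811 = 44853323/1367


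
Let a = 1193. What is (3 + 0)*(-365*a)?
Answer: -1306335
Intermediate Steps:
(3 + 0)*(-365*a) = (3 + 0)*(-365*1193) = 3*(-435445) = -1306335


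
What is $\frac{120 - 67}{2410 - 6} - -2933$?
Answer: $\frac{7050985}{2404} \approx 2933.0$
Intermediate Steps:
$\frac{120 - 67}{2410 - 6} - -2933 = \frac{53}{2404} + 2933 = \frac{7050985}{2404}$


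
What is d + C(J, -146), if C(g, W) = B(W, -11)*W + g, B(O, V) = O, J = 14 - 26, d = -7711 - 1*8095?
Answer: 5498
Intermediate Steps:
d = -15806 (d = -7711 - 8095 = -15806)
J = -12
C(g, W) = g + W² (C(g, W) = W*W + g = W² + g = g + W²)
d + C(J, -146) = -15806 + (-12 + (-146)²) = -15806 + (-12 + 21316) = -15806 + 21304 = 5498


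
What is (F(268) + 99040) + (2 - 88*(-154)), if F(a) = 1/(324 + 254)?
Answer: 65079333/578 ≈ 1.1259e+5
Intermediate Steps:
F(a) = 1/578
(F(268) + 99040) + (2 - 88*(-154)) = (1/578 + 99040) + (2 - 88*(-154)) = 57245121/578 + (2 + 13552) = 57245121/578 + 13554 = 65079333/578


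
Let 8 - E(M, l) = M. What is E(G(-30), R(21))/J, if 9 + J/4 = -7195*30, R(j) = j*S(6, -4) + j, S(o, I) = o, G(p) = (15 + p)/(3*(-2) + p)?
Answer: -13/1480176 ≈ -8.7827e-6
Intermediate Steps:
G(p) = (15 + p)/(-6 + p)
R(j) = 7*j (R(j) = j*6 + j = 6*j + j = 7*j)
E(M, l) = 8 - M
J = -863436 (J = -36 + 4*(-7195*30) = -36 + 4*(-215850) = -36 - 863400 = -863436)
E(G(-30), R(21))/J = (8 - (15 - 30)/(-6 - 30))/(-863436) = (8 - (-15)/(-36))*(-1/863436) = (8 - (-1)*(-15)/36)*(-1/863436) = (8 - 1*5/12)*(-1/863436) = (8 - 5/12)*(-1/863436) = (91/12)*(-1/863436) = -13/1480176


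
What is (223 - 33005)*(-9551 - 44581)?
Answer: 1774555224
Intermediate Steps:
(223 - 33005)*(-9551 - 44581) = -32782*(-54132) = 1774555224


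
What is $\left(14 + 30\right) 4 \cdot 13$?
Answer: $2288$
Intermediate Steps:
$\left(14 + 30\right) 4 \cdot 13 = 44 \cdot 52 = 2288$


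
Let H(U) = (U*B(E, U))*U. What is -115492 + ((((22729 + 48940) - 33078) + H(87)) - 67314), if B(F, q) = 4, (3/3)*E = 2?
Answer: -113939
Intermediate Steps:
E = 2
H(U) = 4*U**2 (H(U) = (U*4)*U = (4*U)*U = 4*U**2)
-115492 + ((((22729 + 48940) - 33078) + H(87)) - 67314) = -115492 + ((((22729 + 48940) - 33078) + 4*87**2) - 67314) = -115492 + (((71669 - 33078) + 4*7569) - 67314) = -115492 + ((38591 + 30276) - 67314) = -115492 + (68867 - 67314) = -115492 + 1553 = -113939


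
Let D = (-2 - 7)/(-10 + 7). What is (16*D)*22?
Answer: 1056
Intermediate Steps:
D = 3 (D = -9/(-3) = -9*(-⅓) = 3)
(16*D)*22 = (16*3)*22 = 48*22 = 1056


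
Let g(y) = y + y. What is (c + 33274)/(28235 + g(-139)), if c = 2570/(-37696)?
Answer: 627147067/526933536 ≈ 1.1902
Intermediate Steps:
c = -1285/18848 (c = 2570*(-1/37696) = -1285/18848 ≈ -0.068177)
g(y) = 2*y
(c + 33274)/(28235 + g(-139)) = (-1285/18848 + 33274)/(28235 + 2*(-139)) = 627147067/(18848*(28235 - 278)) = (627147067/18848)/27957 = (627147067/18848)*(1/27957) = 627147067/526933536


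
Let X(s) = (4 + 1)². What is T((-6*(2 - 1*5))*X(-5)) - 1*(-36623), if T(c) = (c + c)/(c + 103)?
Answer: 20253419/553 ≈ 36625.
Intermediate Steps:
X(s) = 25 (X(s) = 5² = 25)
T(c) = 2*c/(103 + c) (T(c) = (2*c)/(103 + c) = 2*c/(103 + c))
T((-6*(2 - 1*5))*X(-5)) - 1*(-36623) = 2*(-6*(2 - 1*5)*25)/(103 - 6*(2 - 1*5)*25) - 1*(-36623) = 2*(-6*(2 - 5)*25)/(103 - 6*(2 - 5)*25) + 36623 = 2*(-6*(-3)*25)/(103 - 6*(-3)*25) + 36623 = 2*(18*25)/(103 + 18*25) + 36623 = 2*450/(103 + 450) + 36623 = 2*450/553 + 36623 = 2*450*(1/553) + 36623 = 900/553 + 36623 = 20253419/553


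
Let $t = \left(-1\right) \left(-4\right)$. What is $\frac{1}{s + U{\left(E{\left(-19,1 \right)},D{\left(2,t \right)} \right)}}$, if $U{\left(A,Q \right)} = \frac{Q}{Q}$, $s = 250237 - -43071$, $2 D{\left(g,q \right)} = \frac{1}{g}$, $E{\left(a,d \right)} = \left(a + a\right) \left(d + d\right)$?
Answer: $\frac{1}{293309} \approx 3.4094 \cdot 10^{-6}$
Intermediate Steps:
$E{\left(a,d \right)} = 4 a d$ ($E{\left(a,d \right)} = 2 a 2 d = 4 a d$)
$t = 4$
$D{\left(g,q \right)} = \frac{1}{2 g}$
$s = 293308$ ($s = 250237 + 43071 = 293308$)
$U{\left(A,Q \right)} = 1$
$\frac{1}{s + U{\left(E{\left(-19,1 \right)},D{\left(2,t \right)} \right)}} = \frac{1}{293308 + 1} = \frac{1}{293309}$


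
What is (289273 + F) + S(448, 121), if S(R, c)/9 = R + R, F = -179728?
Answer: 117609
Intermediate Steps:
S(R, c) = 18*R (S(R, c) = 9*(R + R) = 9*(2*R) = 18*R)
(289273 + F) + S(448, 121) = (289273 - 179728) + 18*448 = 109545 + 8064 = 117609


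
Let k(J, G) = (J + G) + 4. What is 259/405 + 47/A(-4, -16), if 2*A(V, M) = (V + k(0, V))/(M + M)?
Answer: 304819/405 ≈ 752.64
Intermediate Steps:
k(J, G) = 4 + G + J (k(J, G) = (G + J) + 4 = 4 + G + J)
A(V, M) = (4 + 2*V)/(4*M) (A(V, M) = ((V + (4 + V + 0))/(M + M))/2 = ((V + (4 + V))/((2*M)))/2 = ((4 + 2*V)*(1/(2*M)))/2 = ((4 + 2*V)/(2*M))/2 = (4 + 2*V)/(4*M))
259/405 + 47/A(-4, -16) = 259/405 + 47/(((½)*(2 - 4)/(-16))) = 259*(1/405) + 47/(((½)*(-1/16)*(-2))) = 259/405 + 47/(1/16) = 259/405 + 47*16 = 259/405 + 752 = 304819/405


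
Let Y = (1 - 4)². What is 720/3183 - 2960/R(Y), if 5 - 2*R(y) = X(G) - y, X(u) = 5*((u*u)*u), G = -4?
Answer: -3100480/177187 ≈ -17.498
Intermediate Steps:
Y = 9 (Y = (-3)² = 9)
X(u) = 5*u³ (X(u) = 5*(u²*u) = 5*u³)
R(y) = 325/2 + y/2 (R(y) = 5/2 - (5*(-4)³ - y)/2 = 5/2 - (5*(-64) - y)/2 = 5/2 - (-320 - y)/2 = 5/2 + (160 + y/2) = 325/2 + y/2)
720/3183 - 2960/R(Y) = 720/3183 - 2960/(325/2 + (½)*9) = 720*(1/3183) - 2960/(325/2 + 9/2) = 240/1061 - 2960/167 = -3100480/177187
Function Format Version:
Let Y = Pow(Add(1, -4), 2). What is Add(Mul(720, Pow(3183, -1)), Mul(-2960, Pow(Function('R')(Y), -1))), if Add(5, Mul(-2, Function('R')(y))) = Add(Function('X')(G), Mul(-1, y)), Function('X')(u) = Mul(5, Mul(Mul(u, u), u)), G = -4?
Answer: Rational(-3100480, 177187) ≈ -17.498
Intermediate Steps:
Y = 9 (Y = Pow(-3, 2) = 9)
Function('X')(u) = Mul(5, Pow(u, 3)) (Function('X')(u) = Mul(5, Mul(Pow(u, 2), u)) = Mul(5, Pow(u, 3)))
Function('R')(y) = Add(Rational(325, 2), Mul(Rational(1, 2), y)) (Function('R')(y) = Add(Rational(5, 2), Mul(Rational(-1, 2), Add(Mul(5, Pow(-4, 3)), Mul(-1, y)))) = Add(Rational(5, 2), Mul(Rational(-1, 2), Add(Mul(5, -64), Mul(-1, y)))) = Add(Rational(5, 2), Mul(Rational(-1, 2), Add(-320, Mul(-1, y)))) = Add(Rational(5, 2), Add(160, Mul(Rational(1, 2), y))) = Add(Rational(325, 2), Mul(Rational(1, 2), y)))
Add(Mul(720, Pow(3183, -1)), Mul(-2960, Pow(Function('R')(Y), -1))) = Add(Mul(720, Pow(3183, -1)), Mul(-2960, Pow(Add(Rational(325, 2), Mul(Rational(1, 2), 9)), -1))) = Add(Mul(720, Rational(1, 3183)), Mul(-2960, Pow(Add(Rational(325, 2), Rational(9, 2)), -1))) = Add(Rational(240, 1061), Mul(-2960, Pow(167, -1))) = Add(Rational(240, 1061), Mul(-2960, Rational(1, 167))) = Add(Rational(240, 1061), Rational(-2960, 167)) = Rational(-3100480, 177187)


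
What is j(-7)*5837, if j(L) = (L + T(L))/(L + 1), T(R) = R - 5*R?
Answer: -40859/2 ≈ -20430.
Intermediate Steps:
T(R) = -4*R
j(L) = -3*L/(1 + L) (j(L) = (L - 4*L)/(L + 1) = (-3*L)/(1 + L) = -3*L/(1 + L))
j(-7)*5837 = -3*(-7)/(1 - 7)*5837 = -3*(-7)/(-6)*5837 = -3*(-7)*(-1/6)*5837 = -7/2*5837 = -40859/2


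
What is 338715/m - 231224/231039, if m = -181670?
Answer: -24052567793/8394571026 ≈ -2.8653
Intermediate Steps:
338715/m - 231224/231039 = 338715/(-181670) - 231224/231039 = 338715*(-1/181670) - 231224*1/231039 = -67743/36334 - 231224/231039 = -24052567793/8394571026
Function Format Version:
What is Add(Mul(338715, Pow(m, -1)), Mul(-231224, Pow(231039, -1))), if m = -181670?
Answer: Rational(-24052567793, 8394571026) ≈ -2.8653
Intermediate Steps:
Add(Mul(338715, Pow(m, -1)), Mul(-231224, Pow(231039, -1))) = Add(Mul(338715, Pow(-181670, -1)), Mul(-231224, Pow(231039, -1))) = Add(Mul(338715, Rational(-1, 181670)), Mul(-231224, Rational(1, 231039))) = Add(Rational(-67743, 36334), Rational(-231224, 231039)) = Rational(-24052567793, 8394571026)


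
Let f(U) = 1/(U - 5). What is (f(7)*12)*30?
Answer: 180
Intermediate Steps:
f(U) = 1/(-5 + U)
(f(7)*12)*30 = (12/(-5 + 7))*30 = (12/2)*30 = ((1/2)*12)*30 = 6*30 = 180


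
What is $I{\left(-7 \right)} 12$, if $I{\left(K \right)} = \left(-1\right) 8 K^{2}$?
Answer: $-4704$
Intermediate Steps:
$I{\left(K \right)} = - 8 K^{2}$
$I{\left(-7 \right)} 12 = - 8 \left(-7\right)^{2} \cdot 12 = \left(-8\right) 49 \cdot 12 = \left(-392\right) 12 = -4704$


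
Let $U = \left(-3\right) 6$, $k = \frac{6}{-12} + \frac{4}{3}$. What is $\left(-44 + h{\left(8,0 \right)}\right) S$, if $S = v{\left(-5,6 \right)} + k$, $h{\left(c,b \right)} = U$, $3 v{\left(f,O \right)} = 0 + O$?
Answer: $- \frac{527}{3} \approx -175.67$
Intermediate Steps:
$v{\left(f,O \right)} = \frac{O}{3}$ ($v{\left(f,O \right)} = \frac{0 + O}{3} = \frac{O}{3}$)
$k = \frac{5}{6}$ ($k = 6 \left(- \frac{1}{12}\right) + 4 \cdot \frac{1}{3} = - \frac{1}{2} + \frac{4}{3} = \frac{5}{6} \approx 0.83333$)
$U = -18$
$h{\left(c,b \right)} = -18$
$S = \frac{17}{6}$ ($S = \frac{1}{3} \cdot 6 + \frac{5}{6} = 2 + \frac{5}{6} = \frac{17}{6} \approx 2.8333$)
$\left(-44 + h{\left(8,0 \right)}\right) S = \left(-44 - 18\right) \frac{17}{6} = \left(-62\right) \frac{17}{6} = - \frac{527}{3}$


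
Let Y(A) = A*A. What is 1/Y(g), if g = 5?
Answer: 1/25 ≈ 0.040000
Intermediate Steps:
Y(A) = A²
1/Y(g) = 1/(5²) = 1/25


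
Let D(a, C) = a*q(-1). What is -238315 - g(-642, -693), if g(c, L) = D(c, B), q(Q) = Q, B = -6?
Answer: -238957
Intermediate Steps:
D(a, C) = -a (D(a, C) = a*(-1) = -a)
g(c, L) = -c
-238315 - g(-642, -693) = -238315 - (-1)*(-642) = -238315 - 1*642 = -238315 - 642 = -238957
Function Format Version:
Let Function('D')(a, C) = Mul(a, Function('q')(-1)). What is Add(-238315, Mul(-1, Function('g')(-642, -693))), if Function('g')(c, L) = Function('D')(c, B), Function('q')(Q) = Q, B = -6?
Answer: -238957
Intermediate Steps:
Function('D')(a, C) = Mul(-1, a) (Function('D')(a, C) = Mul(a, -1) = Mul(-1, a))
Function('g')(c, L) = Mul(-1, c)
Add(-238315, Mul(-1, Function('g')(-642, -693))) = Add(-238315, Mul(-1, Mul(-1, -642))) = Add(-238315, Mul(-1, 642)) = Add(-238315, -642) = -238957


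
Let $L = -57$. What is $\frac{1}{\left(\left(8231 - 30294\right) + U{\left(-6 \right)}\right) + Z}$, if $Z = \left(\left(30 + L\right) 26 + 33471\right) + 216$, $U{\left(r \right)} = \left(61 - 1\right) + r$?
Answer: $\frac{1}{10976} \approx 9.1108 \cdot 10^{-5}$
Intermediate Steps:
$U{\left(r \right)} = 60 + r$
$Z = 32985$ ($Z = \left(\left(30 - 57\right) 26 + 33471\right) + 216 = \left(\left(-27\right) 26 + 33471\right) + 216 = \left(-702 + 33471\right) + 216 = 32769 + 216 = 32985$)
$\frac{1}{\left(\left(8231 - 30294\right) + U{\left(-6 \right)}\right) + Z} = \frac{1}{\left(\left(8231 - 30294\right) + \left(60 - 6\right)\right) + 32985} = \frac{1}{\left(-22063 + 54\right) + 32985} = \frac{1}{-22009 + 32985} = \frac{1}{10976}$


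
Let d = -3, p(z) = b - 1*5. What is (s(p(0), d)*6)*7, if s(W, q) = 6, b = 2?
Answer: 252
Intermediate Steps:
p(z) = -3 (p(z) = 2 - 1*5 = 2 - 5 = -3)
(s(p(0), d)*6)*7 = (6*6)*7 = 36*7 = 252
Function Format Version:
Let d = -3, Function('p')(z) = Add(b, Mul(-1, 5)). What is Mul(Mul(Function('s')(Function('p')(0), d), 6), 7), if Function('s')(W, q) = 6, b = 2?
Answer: 252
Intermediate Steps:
Function('p')(z) = -3 (Function('p')(z) = Add(2, Mul(-1, 5)) = Add(2, -5) = -3)
Mul(Mul(Function('s')(Function('p')(0), d), 6), 7) = Mul(Mul(6, 6), 7) = Mul(36, 7) = 252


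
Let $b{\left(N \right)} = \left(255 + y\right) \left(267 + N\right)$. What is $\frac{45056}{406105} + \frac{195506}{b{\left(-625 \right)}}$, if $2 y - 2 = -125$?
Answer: $- \frac{76274799842}{28132111665} \approx -2.7113$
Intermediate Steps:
$y = - \frac{123}{2}$ ($y = 1 + \frac{1}{2} \left(-125\right) = 1 - \frac{125}{2} = - \frac{123}{2} \approx -61.5$)
$b{\left(N \right)} = \frac{103329}{2} + \frac{387 N}{2}$ ($b{\left(N \right)} = \left(255 - \frac{123}{2}\right) \left(267 + N\right) = \frac{387 \left(267 + N\right)}{2} = \frac{103329}{2} + \frac{387 N}{2}$)
$\frac{45056}{406105} + \frac{195506}{b{\left(-625 \right)}} = \frac{45056}{406105} + \frac{195506}{\frac{103329}{2} + \frac{387}{2} \left(-625\right)} = 45056 \cdot \frac{1}{406105} + \frac{195506}{\frac{103329}{2} - \frac{241875}{2}} = \frac{45056}{406105} + \frac{195506}{-69273} = \frac{45056}{406105} + 195506 \left(- \frac{1}{69273}\right) = \frac{45056}{406105} - \frac{195506}{69273} = - \frac{76274799842}{28132111665}$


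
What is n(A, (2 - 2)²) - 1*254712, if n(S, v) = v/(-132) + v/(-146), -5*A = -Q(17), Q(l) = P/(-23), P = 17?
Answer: -254712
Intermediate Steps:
Q(l) = -17/23 (Q(l) = 17/(-23) = 17*(-1/23) = -17/23)
A = -17/115 (A = -(-1)*(-17)/(5*23) = -⅕*17/23 = -17/115 ≈ -0.14783)
n(S, v) = -139*v/9636 (n(S, v) = v*(-1/132) + v*(-1/146) = -v/132 - v/146 = -139*v/9636)
n(A, (2 - 2)²) - 1*254712 = -139*(2 - 2)²/9636 - 1*254712 = -139/9636*0² - 254712 = -139/9636*0 - 254712 = 0 - 254712 = -254712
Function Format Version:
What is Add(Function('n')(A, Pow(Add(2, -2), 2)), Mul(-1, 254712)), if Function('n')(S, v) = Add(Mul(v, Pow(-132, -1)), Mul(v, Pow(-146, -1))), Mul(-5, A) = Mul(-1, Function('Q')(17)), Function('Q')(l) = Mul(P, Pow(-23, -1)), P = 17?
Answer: -254712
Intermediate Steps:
Function('Q')(l) = Rational(-17, 23) (Function('Q')(l) = Mul(17, Pow(-23, -1)) = Mul(17, Rational(-1, 23)) = Rational(-17, 23))
A = Rational(-17, 115) (A = Mul(Rational(-1, 5), Mul(-1, Rational(-17, 23))) = Mul(Rational(-1, 5), Rational(17, 23)) = Rational(-17, 115) ≈ -0.14783)
Function('n')(S, v) = Mul(Rational(-139, 9636), v) (Function('n')(S, v) = Add(Mul(v, Rational(-1, 132)), Mul(v, Rational(-1, 146))) = Add(Mul(Rational(-1, 132), v), Mul(Rational(-1, 146), v)) = Mul(Rational(-139, 9636), v))
Add(Function('n')(A, Pow(Add(2, -2), 2)), Mul(-1, 254712)) = Add(Mul(Rational(-139, 9636), Pow(Add(2, -2), 2)), Mul(-1, 254712)) = Add(Mul(Rational(-139, 9636), Pow(0, 2)), -254712) = Add(Mul(Rational(-139, 9636), 0), -254712) = Add(0, -254712) = -254712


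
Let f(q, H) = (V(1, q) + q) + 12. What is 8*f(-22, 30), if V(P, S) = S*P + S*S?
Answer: 3616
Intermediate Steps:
V(P, S) = S² + P*S (V(P, S) = P*S + S² = S² + P*S)
f(q, H) = 12 + q + q*(1 + q) (f(q, H) = (q*(1 + q) + q) + 12 = (q + q*(1 + q)) + 12 = 12 + q + q*(1 + q))
8*f(-22, 30) = 8*(12 - 22 - 22*(1 - 22)) = 8*(12 - 22 - 22*(-21)) = 8*(12 - 22 + 462) = 8*452 = 3616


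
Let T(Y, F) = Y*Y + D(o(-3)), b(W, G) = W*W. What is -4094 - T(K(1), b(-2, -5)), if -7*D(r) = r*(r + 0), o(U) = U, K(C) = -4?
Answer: -28761/7 ≈ -4108.7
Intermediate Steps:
b(W, G) = W²
D(r) = -r²/7 (D(r) = -r*(r + 0)/7 = -r*r/7 = -r²/7)
T(Y, F) = -9/7 + Y² (T(Y, F) = Y*Y - ⅐*(-3)² = Y² - ⅐*9 = Y² - 9/7 = -9/7 + Y²)
-4094 - T(K(1), b(-2, -5)) = -4094 - (-9/7 + (-4)²) = -4094 - (-9/7 + 16) = -4094 - 1*103/7 = -4094 - 103/7 = -28761/7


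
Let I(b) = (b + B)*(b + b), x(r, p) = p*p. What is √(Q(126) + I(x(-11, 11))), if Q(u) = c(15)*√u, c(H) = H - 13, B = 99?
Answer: √(53240 + 6*√14) ≈ 230.79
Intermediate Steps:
c(H) = -13 + H
x(r, p) = p²
I(b) = 2*b*(99 + b) (I(b) = (b + 99)*(b + b) = (99 + b)*(2*b) = 2*b*(99 + b))
Q(u) = 2*√u (Q(u) = (-13 + 15)*√u = 2*√u)
√(Q(126) + I(x(-11, 11))) = √(2*√126 + 2*11²*(99 + 11²)) = √(2*(3*√14) + 2*121*(99 + 121)) = √(6*√14 + 2*121*220) = √(6*√14 + 53240) = √(53240 + 6*√14)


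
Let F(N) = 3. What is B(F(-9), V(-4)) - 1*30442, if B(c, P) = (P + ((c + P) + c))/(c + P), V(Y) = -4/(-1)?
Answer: -30440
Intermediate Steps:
V(Y) = 4 (V(Y) = -4*(-1) = 4)
B(c, P) = (2*P + 2*c)/(P + c) (B(c, P) = (P + ((P + c) + c))/(P + c) = (P + (P + 2*c))/(P + c) = (2*P + 2*c)/(P + c))
B(F(-9), V(-4)) - 1*30442 = 2 - 1*30442 = 2 - 30442 = -30440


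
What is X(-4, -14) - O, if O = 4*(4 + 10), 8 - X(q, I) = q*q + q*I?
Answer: -120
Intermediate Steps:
X(q, I) = 8 - q² - I*q (X(q, I) = 8 - (q*q + q*I) = 8 - (q² + I*q) = 8 + (-q² - I*q) = 8 - q² - I*q)
O = 56 (O = 4*14 = 56)
X(-4, -14) - O = (8 - 1*(-4)² - 1*(-14)*(-4)) - 1*56 = (8 - 1*16 - 56) - 56 = (8 - 16 - 56) - 56 = -64 - 56 = -120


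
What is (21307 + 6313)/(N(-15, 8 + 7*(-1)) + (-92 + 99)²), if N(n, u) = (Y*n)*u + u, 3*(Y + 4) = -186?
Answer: 1381/52 ≈ 26.558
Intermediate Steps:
Y = -66 (Y = -4 + (⅓)*(-186) = -4 - 62 = -66)
N(n, u) = u - 66*n*u (N(n, u) = (-66*n)*u + u = -66*n*u + u = u - 66*n*u)
(21307 + 6313)/(N(-15, 8 + 7*(-1)) + (-92 + 99)²) = (21307 + 6313)/((8 + 7*(-1))*(1 - 66*(-15)) + (-92 + 99)²) = 27620/((8 - 7)*(1 + 990) + 7²) = 27620/(1*991 + 49) = 27620/(991 + 49) = 27620/1040 = 27620*(1/1040) = 1381/52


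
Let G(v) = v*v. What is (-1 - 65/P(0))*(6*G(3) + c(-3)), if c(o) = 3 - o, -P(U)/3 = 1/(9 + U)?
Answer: 11640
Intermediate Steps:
G(v) = v**2
P(U) = -3/(9 + U)
(-1 - 65/P(0))*(6*G(3) + c(-3)) = (-1 - 65/((-3/(9 + 0))))*(6*3**2 + (3 - 1*(-3))) = (-1 - 65/((-3/9)))*(6*9 + (3 + 3)) = (-1 - 65/((-3*1/9)))*(54 + 6) = (-1 - 65/(-1/3))*60 = (-1 - 65*(-3))*60 = (-1 + 195)*60 = 194*60 = 11640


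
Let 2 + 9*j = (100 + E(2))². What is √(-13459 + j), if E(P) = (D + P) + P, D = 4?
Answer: I*√109469/3 ≈ 110.29*I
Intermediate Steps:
E(P) = 4 + 2*P (E(P) = (4 + P) + P = 4 + 2*P)
j = 11662/9 (j = -2/9 + (100 + (4 + 2*2))²/9 = -2/9 + (100 + (4 + 4))²/9 = -2/9 + (100 + 8)²/9 = -2/9 + (⅑)*108² = -2/9 + (⅑)*11664 = -2/9 + 1296 = 11662/9 ≈ 1295.8)
√(-13459 + j) = √(-13459 + 11662/9) = √(-109469/9) = I*√109469/3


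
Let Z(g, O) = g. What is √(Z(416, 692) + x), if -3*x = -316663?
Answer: √953733/3 ≈ 325.53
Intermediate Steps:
x = 316663/3 (x = -⅓*(-316663) = 316663/3 ≈ 1.0555e+5)
√(Z(416, 692) + x) = √(416 + 316663/3) = √(317911/3) = √953733/3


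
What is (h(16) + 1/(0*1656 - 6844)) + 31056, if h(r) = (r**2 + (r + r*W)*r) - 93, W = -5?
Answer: 206654579/6844 ≈ 30195.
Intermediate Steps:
h(r) = -93 - 3*r**2 (h(r) = (r**2 + (r + r*(-5))*r) - 93 = (r**2 + (r - 5*r)*r) - 93 = (r**2 + (-4*r)*r) - 93 = (r**2 - 4*r**2) - 93 = -3*r**2 - 93 = -93 - 3*r**2)
(h(16) + 1/(0*1656 - 6844)) + 31056 = ((-93 - 3*16**2) + 1/(0*1656 - 6844)) + 31056 = ((-93 - 3*256) + 1/(0 - 6844)) + 31056 = ((-93 - 768) + 1/(-6844)) + 31056 = (-861 - 1/6844) + 31056 = -5892685/6844 + 31056 = 206654579/6844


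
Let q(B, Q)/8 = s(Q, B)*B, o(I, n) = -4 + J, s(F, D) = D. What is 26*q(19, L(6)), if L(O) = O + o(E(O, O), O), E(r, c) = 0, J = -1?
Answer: 75088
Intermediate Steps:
o(I, n) = -5 (o(I, n) = -4 - 1 = -5)
L(O) = -5 + O (L(O) = O - 5 = -5 + O)
q(B, Q) = 8*B**2 (q(B, Q) = 8*(B*B) = 8*B**2)
26*q(19, L(6)) = 26*(8*19**2) = 26*(8*361) = 26*2888 = 75088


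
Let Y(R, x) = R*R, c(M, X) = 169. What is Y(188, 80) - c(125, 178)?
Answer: 35175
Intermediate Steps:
Y(R, x) = R²
Y(188, 80) - c(125, 178) = 188² - 1*169 = 35344 - 169 = 35175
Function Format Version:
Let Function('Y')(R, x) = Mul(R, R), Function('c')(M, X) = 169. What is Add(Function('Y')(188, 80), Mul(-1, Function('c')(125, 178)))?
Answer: 35175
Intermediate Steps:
Function('Y')(R, x) = Pow(R, 2)
Add(Function('Y')(188, 80), Mul(-1, Function('c')(125, 178))) = Add(Pow(188, 2), Mul(-1, 169)) = Add(35344, -169) = 35175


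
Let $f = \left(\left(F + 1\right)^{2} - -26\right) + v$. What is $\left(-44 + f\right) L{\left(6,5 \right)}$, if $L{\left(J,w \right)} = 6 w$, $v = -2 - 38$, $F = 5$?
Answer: $-660$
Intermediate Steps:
$v = -40$ ($v = -2 - 38 = -40$)
$f = 22$ ($f = \left(\left(5 + 1\right)^{2} - -26\right) - 40 = \left(6^{2} + 26\right) - 40 = \left(36 + 26\right) - 40 = 62 - 40 = 22$)
$\left(-44 + f\right) L{\left(6,5 \right)} = \left(-44 + 22\right) 6 \cdot 5 = \left(-22\right) 30 = -660$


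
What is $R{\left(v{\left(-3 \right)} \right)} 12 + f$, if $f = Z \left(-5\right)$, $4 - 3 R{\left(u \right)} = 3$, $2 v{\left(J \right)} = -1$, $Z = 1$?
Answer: $-1$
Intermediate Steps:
$v{\left(J \right)} = - \frac{1}{2}$ ($v{\left(J \right)} = \frac{1}{2} \left(-1\right) = - \frac{1}{2}$)
$R{\left(u \right)} = \frac{1}{3}$ ($R{\left(u \right)} = \frac{4}{3} - 1 = \frac{1}{3}$)
$f = -5$ ($f = 1 \left(-5\right) = -5$)
$R{\left(v{\left(-3 \right)} \right)} 12 + f = \frac{1}{3} \cdot 12 - 5 = 4 - 5 = -1$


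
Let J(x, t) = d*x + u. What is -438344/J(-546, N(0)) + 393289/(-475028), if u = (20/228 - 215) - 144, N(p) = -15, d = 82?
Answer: 5428571194753/610995739468 ≈ 8.8848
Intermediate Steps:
u = -20458/57 (u = (20*(1/228) - 215) - 144 = (5/57 - 215) - 144 = -12250/57 - 144 = -20458/57 ≈ -358.91)
J(x, t) = -20458/57 + 82*x (J(x, t) = 82*x - 20458/57 = -20458/57 + 82*x)
-438344/J(-546, N(0)) + 393289/(-475028) = -438344/(-20458/57 + 82*(-546)) + 393289/(-475028) = -438344/(-20458/57 - 44772) + 393289*(-1/475028) = -438344/(-2572462/57) - 393289/475028 = -438344*(-57/2572462) - 393289/475028 = 12492804/1286231 - 393289/475028 = 5428571194753/610995739468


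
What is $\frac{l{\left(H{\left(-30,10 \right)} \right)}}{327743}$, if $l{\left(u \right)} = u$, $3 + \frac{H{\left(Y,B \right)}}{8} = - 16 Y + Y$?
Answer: $\frac{3576}{327743} \approx 0.010911$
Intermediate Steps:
$H{\left(Y,B \right)} = -24 - 120 Y$ ($H{\left(Y,B \right)} = -24 + 8 \left(- 16 Y + Y\right) = -24 + 8 \left(- 15 Y\right) = -24 - 120 Y$)
$\frac{l{\left(H{\left(-30,10 \right)} \right)}}{327743} = \frac{-24 - -3600}{327743} = \left(-24 + 3600\right) \frac{1}{327743} = 3576 \cdot \frac{1}{327743} = \frac{3576}{327743}$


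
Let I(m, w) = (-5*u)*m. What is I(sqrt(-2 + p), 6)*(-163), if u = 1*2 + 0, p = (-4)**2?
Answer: 1630*sqrt(14) ≈ 6098.9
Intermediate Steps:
p = 16
u = 2 (u = 2 + 0 = 2)
I(m, w) = -10*m (I(m, w) = (-5*2)*m = -10*m)
I(sqrt(-2 + p), 6)*(-163) = -10*sqrt(-2 + 16)*(-163) = -10*sqrt(14)*(-163) = 1630*sqrt(14)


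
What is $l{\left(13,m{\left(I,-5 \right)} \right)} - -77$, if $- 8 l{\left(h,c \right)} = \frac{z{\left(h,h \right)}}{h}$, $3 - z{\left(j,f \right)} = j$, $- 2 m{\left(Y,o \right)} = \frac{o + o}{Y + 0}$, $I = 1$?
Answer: $\frac{4009}{52} \approx 77.096$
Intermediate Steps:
$m{\left(Y,o \right)} = - \frac{o}{Y}$ ($m{\left(Y,o \right)} = - \frac{\left(o + o\right) \frac{1}{Y + 0}}{2} = - \frac{2 o \frac{1}{Y}}{2} = - \frac{o}{Y}$)
$z{\left(j,f \right)} = 3 - j$
$l{\left(h,c \right)} = - \frac{3 - h}{8 h}$ ($l{\left(h,c \right)} = - \frac{\left(3 - h\right) \frac{1}{h}}{8} = - \frac{\frac{1}{h} \left(3 - h\right)}{8} = - \frac{3 - h}{8 h}$)
$l{\left(13,m{\left(I,-5 \right)} \right)} - -77 = \frac{-3 + 13}{8 \cdot 13} - -77 = \frac{1}{8} \cdot \frac{1}{13} \cdot 10 + 77 = \frac{5}{52} + 77 = \frac{4009}{52}$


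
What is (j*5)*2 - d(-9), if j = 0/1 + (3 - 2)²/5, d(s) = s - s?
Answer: 2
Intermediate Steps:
d(s) = 0
j = ⅕ (j = 0*1 + 1²*(⅕) = 0 + 1*(⅕) = 0 + ⅕ = ⅕ ≈ 0.20000)
(j*5)*2 - d(-9) = ((⅕)*5)*2 - 1*0 = 1*2 + 0 = 2 + 0 = 2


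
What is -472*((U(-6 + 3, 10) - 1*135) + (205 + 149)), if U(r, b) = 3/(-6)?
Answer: -103132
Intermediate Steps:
U(r, b) = -½ (U(r, b) = 3*(-⅙) = -½)
-472*((U(-6 + 3, 10) - 1*135) + (205 + 149)) = -472*((-½ - 1*135) + (205 + 149)) = -472*((-½ - 135) + 354) = -472*(-271/2 + 354) = -472*437/2 = -103132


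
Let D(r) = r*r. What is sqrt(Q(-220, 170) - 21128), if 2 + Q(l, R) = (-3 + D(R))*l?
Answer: I*sqrt(6378470) ≈ 2525.6*I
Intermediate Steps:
D(r) = r**2
Q(l, R) = -2 + l*(-3 + R**2) (Q(l, R) = -2 + (-3 + R**2)*l = -2 + l*(-3 + R**2))
sqrt(Q(-220, 170) - 21128) = sqrt((-2 - 3*(-220) - 220*170**2) - 21128) = sqrt((-2 + 660 - 220*28900) - 21128) = sqrt((-2 + 660 - 6358000) - 21128) = sqrt(-6357342 - 21128) = sqrt(-6378470) = I*sqrt(6378470)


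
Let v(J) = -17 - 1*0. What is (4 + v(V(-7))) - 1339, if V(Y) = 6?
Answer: -1352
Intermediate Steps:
v(J) = -17 (v(J) = -17 + 0 = -17)
(4 + v(V(-7))) - 1339 = (4 - 17) - 1339 = -13 - 1339 = -1352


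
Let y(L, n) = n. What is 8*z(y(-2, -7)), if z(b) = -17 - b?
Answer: -80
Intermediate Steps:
8*z(y(-2, -7)) = 8*(-17 - 1*(-7)) = 8*(-17 + 7) = 8*(-10) = -80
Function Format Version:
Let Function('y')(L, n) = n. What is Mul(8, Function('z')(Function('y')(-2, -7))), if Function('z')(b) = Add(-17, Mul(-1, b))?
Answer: -80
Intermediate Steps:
Mul(8, Function('z')(Function('y')(-2, -7))) = Mul(8, Add(-17, Mul(-1, -7))) = Mul(8, Add(-17, 7)) = Mul(8, -10) = -80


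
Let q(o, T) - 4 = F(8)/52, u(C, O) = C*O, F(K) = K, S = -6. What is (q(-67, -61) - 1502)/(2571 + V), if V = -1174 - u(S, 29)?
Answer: -19472/20423 ≈ -0.95343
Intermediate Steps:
q(o, T) = 54/13 (q(o, T) = 4 + 8/52 = 4 + 8*(1/52) = 4 + 2/13 = 54/13)
V = -1000 (V = -1174 - (-6)*29 = -1174 - 1*(-174) = -1174 + 174 = -1000)
(q(-67, -61) - 1502)/(2571 + V) = (54/13 - 1502)/(2571 - 1000) = -19472/13/1571 = -19472/13*1/1571 = -19472/20423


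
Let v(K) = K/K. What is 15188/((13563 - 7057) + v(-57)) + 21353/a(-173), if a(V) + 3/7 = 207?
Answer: 1375615/13014 ≈ 105.70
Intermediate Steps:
a(V) = 1446/7 (a(V) = -3/7 + 207 = 1446/7)
v(K) = 1
15188/((13563 - 7057) + v(-57)) + 21353/a(-173) = 15188/((13563 - 7057) + 1) + 21353/(1446/7) = 15188/(6506 + 1) + 21353*(7/1446) = 15188/6507 + 149471/1446 = 1375615/13014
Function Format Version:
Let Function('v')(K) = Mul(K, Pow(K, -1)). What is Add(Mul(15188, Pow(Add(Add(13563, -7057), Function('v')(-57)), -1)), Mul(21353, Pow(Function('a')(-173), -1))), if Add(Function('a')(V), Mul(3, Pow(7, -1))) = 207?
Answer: Rational(1375615, 13014) ≈ 105.70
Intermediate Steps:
Function('a')(V) = Rational(1446, 7) (Function('a')(V) = Add(Rational(-3, 7), 207) = Rational(1446, 7))
Function('v')(K) = 1
Add(Mul(15188, Pow(Add(Add(13563, -7057), Function('v')(-57)), -1)), Mul(21353, Pow(Function('a')(-173), -1))) = Add(Mul(15188, Pow(Add(Add(13563, -7057), 1), -1)), Mul(21353, Pow(Rational(1446, 7), -1))) = Add(Mul(15188, Pow(Add(6506, 1), -1)), Mul(21353, Rational(7, 1446))) = Add(Mul(15188, Pow(6507, -1)), Rational(149471, 1446)) = Add(Mul(15188, Rational(1, 6507)), Rational(149471, 1446)) = Add(Rational(15188, 6507), Rational(149471, 1446)) = Rational(1375615, 13014)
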